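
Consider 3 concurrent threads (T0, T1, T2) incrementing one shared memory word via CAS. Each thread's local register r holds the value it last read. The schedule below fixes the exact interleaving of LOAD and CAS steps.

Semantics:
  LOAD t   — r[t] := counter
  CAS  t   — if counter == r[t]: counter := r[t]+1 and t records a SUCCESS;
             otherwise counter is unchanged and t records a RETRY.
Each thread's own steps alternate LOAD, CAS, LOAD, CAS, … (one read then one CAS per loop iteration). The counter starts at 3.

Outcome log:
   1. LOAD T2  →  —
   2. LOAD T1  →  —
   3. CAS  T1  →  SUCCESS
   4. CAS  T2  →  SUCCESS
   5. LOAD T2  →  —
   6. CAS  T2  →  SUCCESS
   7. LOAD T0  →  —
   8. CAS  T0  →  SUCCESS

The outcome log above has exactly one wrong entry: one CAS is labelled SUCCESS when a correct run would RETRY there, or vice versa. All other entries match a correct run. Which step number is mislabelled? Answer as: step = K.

step = 4

Correct run:
   1) LOAD T2:  M=3  r_T2=3
   2) LOAD T1:  M=3  r_T1=3
   3) CAS  T1:  M=4  r_T1=3 ✓
   4) CAS  T2:  M=4  r_T2=3 ✗
   5) LOAD T2:  M=4  r_T2=4
   6) CAS  T2:  M=5  r_T2=4 ✓
   7) LOAD T0:  M=5  r_T0=5
   8) CAS  T0:  M=6  r_T0=5 ✓
Mismatch at 4.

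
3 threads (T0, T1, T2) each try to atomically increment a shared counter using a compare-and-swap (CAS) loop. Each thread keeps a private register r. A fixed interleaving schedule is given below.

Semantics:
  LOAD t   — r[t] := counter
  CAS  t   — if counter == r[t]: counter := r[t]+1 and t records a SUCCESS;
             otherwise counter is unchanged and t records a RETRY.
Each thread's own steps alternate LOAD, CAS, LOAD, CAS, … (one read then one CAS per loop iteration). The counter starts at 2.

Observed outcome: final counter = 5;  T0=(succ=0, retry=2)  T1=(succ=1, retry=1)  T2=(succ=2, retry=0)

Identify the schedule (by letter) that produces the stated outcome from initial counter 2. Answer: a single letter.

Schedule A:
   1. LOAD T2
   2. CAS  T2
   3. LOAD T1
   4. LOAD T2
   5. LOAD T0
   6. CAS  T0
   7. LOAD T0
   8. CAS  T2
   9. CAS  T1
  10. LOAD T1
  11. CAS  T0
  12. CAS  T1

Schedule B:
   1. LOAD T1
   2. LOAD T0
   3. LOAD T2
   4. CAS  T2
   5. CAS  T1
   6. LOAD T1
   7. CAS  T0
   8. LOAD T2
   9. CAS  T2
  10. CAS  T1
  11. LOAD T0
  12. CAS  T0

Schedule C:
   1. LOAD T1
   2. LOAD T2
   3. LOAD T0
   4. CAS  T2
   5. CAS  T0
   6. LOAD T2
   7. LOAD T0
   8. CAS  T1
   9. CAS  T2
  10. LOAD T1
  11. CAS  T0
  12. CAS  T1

Run C:
1. LOAD T1 → mem=2 r[T1]=2 [LOAD]
2. LOAD T2 → mem=2 r[T2]=2 [LOAD]
3. LOAD T0 → mem=2 r[T0]=2 [LOAD]
4. CAS T2 → mem=3 r[T2]=2 [OK]
5. CAS T0 → mem=3 r[T0]=2 [RETRY]
6. LOAD T2 → mem=3 r[T2]=3 [LOAD]
7. LOAD T0 → mem=3 r[T0]=3 [LOAD]
8. CAS T1 → mem=3 r[T1]=2 [RETRY]
9. CAS T2 → mem=4 r[T2]=3 [OK]
10. LOAD T1 → mem=4 r[T1]=4 [LOAD]
11. CAS T0 → mem=4 r[T0]=3 [RETRY]
12. CAS T1 → mem=5 r[T1]=4 [OK]

C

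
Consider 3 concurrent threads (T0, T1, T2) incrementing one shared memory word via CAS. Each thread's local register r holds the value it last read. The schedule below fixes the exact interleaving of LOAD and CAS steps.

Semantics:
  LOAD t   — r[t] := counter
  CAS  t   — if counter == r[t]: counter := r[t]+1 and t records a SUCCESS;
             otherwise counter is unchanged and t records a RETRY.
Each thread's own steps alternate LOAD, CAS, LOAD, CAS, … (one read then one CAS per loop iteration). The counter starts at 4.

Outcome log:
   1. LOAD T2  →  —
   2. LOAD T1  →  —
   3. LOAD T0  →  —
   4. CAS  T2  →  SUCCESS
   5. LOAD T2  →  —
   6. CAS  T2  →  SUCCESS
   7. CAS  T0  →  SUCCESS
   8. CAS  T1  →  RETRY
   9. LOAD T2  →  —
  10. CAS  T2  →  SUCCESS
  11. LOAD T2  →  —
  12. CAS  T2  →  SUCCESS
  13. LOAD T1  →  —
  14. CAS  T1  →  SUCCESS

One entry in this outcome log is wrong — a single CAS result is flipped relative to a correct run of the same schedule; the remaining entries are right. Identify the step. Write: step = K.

Re-executing:
step 1: T2 LOAD ⇒ load; ctr=4 reg=4
step 2: T1 LOAD ⇒ load; ctr=4 reg=4
step 3: T0 LOAD ⇒ load; ctr=4 reg=4
step 4: T2 CAS ⇒ ok; ctr=5 reg=4
step 5: T2 LOAD ⇒ load; ctr=5 reg=5
step 6: T2 CAS ⇒ ok; ctr=6 reg=5
step 7: T0 CAS ⇒ retry; ctr=6 reg=4
step 8: T1 CAS ⇒ retry; ctr=6 reg=4
step 9: T2 LOAD ⇒ load; ctr=6 reg=6
step 10: T2 CAS ⇒ ok; ctr=7 reg=6
step 11: T2 LOAD ⇒ load; ctr=7 reg=7
step 12: T2 CAS ⇒ ok; ctr=8 reg=7
step 13: T1 LOAD ⇒ load; ctr=8 reg=8
step 14: T1 CAS ⇒ ok; ctr=9 reg=8
Flip is step 7.

step = 7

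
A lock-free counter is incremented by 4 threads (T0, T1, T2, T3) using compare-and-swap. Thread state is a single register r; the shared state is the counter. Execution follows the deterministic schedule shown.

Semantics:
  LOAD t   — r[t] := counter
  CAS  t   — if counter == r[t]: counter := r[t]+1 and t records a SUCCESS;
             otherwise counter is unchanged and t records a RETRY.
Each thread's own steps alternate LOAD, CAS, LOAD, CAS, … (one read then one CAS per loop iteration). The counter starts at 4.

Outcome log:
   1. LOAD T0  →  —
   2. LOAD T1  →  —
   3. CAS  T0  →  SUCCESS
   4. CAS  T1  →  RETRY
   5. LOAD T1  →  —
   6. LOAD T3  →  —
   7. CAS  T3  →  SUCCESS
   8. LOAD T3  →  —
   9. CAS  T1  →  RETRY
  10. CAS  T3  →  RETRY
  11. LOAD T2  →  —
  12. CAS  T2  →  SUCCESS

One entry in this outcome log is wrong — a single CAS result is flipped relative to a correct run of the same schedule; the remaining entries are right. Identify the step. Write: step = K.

step = 10

Re-executing:
1. LOAD T0 → mem=4 r[T0]=4 [LOAD]
2. LOAD T1 → mem=4 r[T1]=4 [LOAD]
3. CAS T0 → mem=5 r[T0]=4 [OK]
4. CAS T1 → mem=5 r[T1]=4 [RETRY]
5. LOAD T1 → mem=5 r[T1]=5 [LOAD]
6. LOAD T3 → mem=5 r[T3]=5 [LOAD]
7. CAS T3 → mem=6 r[T3]=5 [OK]
8. LOAD T3 → mem=6 r[T3]=6 [LOAD]
9. CAS T1 → mem=6 r[T1]=5 [RETRY]
10. CAS T3 → mem=7 r[T3]=6 [OK]
11. LOAD T2 → mem=7 r[T2]=7 [LOAD]
12. CAS T2 → mem=8 r[T2]=7 [OK]
Log disagrees first at step 10.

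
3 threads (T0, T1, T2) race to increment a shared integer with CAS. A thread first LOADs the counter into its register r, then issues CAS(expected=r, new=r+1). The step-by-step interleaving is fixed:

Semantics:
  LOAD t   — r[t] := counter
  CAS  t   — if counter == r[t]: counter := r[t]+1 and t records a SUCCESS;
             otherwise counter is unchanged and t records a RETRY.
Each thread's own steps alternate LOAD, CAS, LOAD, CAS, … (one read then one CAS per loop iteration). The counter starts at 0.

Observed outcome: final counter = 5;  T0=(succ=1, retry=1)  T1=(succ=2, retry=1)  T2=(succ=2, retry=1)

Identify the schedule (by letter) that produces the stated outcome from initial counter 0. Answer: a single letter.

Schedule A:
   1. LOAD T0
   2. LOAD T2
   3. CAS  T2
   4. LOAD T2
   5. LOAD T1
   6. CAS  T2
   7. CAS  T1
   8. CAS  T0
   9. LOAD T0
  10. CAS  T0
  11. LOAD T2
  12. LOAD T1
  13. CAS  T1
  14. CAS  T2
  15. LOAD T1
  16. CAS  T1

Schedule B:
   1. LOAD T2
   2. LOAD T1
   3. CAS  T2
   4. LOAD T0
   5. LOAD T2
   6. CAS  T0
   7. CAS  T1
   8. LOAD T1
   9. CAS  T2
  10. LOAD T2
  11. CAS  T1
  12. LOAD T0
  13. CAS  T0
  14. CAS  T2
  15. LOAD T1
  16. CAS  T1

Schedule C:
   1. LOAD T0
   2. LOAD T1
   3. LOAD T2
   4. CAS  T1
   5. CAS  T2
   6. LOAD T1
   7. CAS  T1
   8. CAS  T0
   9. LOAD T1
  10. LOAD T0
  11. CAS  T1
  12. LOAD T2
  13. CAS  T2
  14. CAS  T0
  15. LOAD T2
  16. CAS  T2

A

Tracing schedule A:
#1 T0 reads 0
#2 T2 reads 0
#3 T2 CAS(0→1) writes; counter now 1
#4 T2 reads 1
#5 T1 reads 1
#6 T2 CAS(1→2) writes; counter now 2
#7 T1 CAS(1→2) fails; counter now 2
#8 T0 CAS(0→1) fails; counter now 2
#9 T0 reads 2
#10 T0 CAS(2→3) writes; counter now 3
#11 T2 reads 3
#12 T1 reads 3
#13 T1 CAS(3→4) writes; counter now 4
#14 T2 CAS(3→4) fails; counter now 4
#15 T1 reads 4
#16 T1 CAS(4→5) writes; counter now 5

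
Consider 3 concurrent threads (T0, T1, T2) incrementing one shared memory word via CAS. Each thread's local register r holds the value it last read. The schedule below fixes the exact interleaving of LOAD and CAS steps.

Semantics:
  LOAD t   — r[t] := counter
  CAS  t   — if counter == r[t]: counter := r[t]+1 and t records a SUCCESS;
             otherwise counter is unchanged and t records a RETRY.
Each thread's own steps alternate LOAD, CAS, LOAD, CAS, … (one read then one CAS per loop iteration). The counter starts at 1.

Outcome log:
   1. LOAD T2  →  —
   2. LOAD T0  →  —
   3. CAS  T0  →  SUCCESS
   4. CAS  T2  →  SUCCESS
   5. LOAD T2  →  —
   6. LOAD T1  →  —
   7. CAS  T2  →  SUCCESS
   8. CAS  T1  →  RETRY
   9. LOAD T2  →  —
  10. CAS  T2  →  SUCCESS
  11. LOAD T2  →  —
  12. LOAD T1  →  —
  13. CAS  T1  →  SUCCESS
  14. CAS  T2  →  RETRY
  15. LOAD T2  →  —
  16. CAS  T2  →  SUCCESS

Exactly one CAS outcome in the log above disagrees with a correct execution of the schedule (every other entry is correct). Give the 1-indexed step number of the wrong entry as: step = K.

step = 4

Reference trace:
T2 LOAD — after: cnt=1, r=1 — load
T0 LOAD — after: cnt=1, r=1 — load
T0 CAS — after: cnt=2, r=1 — ok
T2 CAS — after: cnt=2, r=1 — retry
T2 LOAD — after: cnt=2, r=2 — load
T1 LOAD — after: cnt=2, r=2 — load
T2 CAS — after: cnt=3, r=2 — ok
T1 CAS — after: cnt=3, r=2 — retry
T2 LOAD — after: cnt=3, r=3 — load
T2 CAS — after: cnt=4, r=3 — ok
T2 LOAD — after: cnt=4, r=4 — load
T1 LOAD — after: cnt=4, r=4 — load
T1 CAS — after: cnt=5, r=4 — ok
T2 CAS — after: cnt=5, r=4 — retry
T2 LOAD — after: cnt=5, r=5 — load
T2 CAS — after: cnt=6, r=5 — ok
Flip is step 4.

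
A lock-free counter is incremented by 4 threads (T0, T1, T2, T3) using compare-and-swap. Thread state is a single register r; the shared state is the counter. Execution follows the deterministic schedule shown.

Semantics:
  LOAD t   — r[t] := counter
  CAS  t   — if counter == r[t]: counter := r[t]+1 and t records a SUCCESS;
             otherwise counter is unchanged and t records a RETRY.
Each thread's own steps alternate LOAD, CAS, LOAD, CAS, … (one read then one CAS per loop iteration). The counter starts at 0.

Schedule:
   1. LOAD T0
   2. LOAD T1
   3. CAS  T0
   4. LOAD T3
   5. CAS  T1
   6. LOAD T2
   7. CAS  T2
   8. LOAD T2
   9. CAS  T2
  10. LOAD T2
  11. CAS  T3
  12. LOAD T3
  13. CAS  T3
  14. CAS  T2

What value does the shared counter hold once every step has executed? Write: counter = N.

#1 T0 reads 0
#2 T1 reads 0
#3 T0 CAS(0→1) writes; counter now 1
#4 T3 reads 1
#5 T1 CAS(0→1) fails; counter now 1
#6 T2 reads 1
#7 T2 CAS(1→2) writes; counter now 2
#8 T2 reads 2
#9 T2 CAS(2→3) writes; counter now 3
#10 T2 reads 3
#11 T3 CAS(1→2) fails; counter now 3
#12 T3 reads 3
#13 T3 CAS(3→4) writes; counter now 4
#14 T2 CAS(3→4) fails; counter now 4

counter = 4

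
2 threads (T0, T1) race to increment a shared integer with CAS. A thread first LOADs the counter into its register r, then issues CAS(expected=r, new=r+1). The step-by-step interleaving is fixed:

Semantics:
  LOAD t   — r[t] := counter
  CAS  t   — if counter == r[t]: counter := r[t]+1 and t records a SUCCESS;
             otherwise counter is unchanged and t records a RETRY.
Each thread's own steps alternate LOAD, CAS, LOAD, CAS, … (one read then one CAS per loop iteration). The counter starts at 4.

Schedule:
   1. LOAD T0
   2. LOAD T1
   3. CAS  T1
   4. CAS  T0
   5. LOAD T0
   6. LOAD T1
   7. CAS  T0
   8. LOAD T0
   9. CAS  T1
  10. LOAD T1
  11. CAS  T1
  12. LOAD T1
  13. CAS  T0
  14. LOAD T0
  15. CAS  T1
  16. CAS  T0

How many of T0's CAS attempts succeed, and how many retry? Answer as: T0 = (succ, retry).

1. LOAD T0 → mem=4 r[T0]=4 [LOAD]
2. LOAD T1 → mem=4 r[T1]=4 [LOAD]
3. CAS T1 → mem=5 r[T1]=4 [OK]
4. CAS T0 → mem=5 r[T0]=4 [RETRY]
5. LOAD T0 → mem=5 r[T0]=5 [LOAD]
6. LOAD T1 → mem=5 r[T1]=5 [LOAD]
7. CAS T0 → mem=6 r[T0]=5 [OK]
8. LOAD T0 → mem=6 r[T0]=6 [LOAD]
9. CAS T1 → mem=6 r[T1]=5 [RETRY]
10. LOAD T1 → mem=6 r[T1]=6 [LOAD]
11. CAS T1 → mem=7 r[T1]=6 [OK]
12. LOAD T1 → mem=7 r[T1]=7 [LOAD]
13. CAS T0 → mem=7 r[T0]=6 [RETRY]
14. LOAD T0 → mem=7 r[T0]=7 [LOAD]
15. CAS T1 → mem=8 r[T1]=7 [OK]
16. CAS T0 → mem=8 r[T0]=7 [RETRY]

T0 = (1, 3)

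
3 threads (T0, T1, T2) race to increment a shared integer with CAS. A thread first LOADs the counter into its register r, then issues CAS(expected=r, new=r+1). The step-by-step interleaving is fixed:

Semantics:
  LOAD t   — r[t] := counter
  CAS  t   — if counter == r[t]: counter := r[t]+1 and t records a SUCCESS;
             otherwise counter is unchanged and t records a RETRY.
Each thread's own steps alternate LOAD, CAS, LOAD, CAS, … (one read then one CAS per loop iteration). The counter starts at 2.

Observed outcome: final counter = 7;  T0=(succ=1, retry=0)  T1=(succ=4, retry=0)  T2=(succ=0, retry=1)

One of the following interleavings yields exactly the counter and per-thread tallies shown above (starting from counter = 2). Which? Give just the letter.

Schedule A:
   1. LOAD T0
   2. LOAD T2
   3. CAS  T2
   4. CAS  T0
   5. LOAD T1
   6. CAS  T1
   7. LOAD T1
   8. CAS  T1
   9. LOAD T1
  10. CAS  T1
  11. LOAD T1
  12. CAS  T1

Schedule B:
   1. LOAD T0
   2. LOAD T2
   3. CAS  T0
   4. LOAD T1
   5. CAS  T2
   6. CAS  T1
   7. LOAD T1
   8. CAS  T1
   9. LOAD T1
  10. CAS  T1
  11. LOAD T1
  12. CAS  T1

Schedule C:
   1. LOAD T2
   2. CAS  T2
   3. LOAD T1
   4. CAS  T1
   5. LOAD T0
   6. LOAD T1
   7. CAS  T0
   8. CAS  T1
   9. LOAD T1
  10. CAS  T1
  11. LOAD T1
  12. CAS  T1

Simulating candidate B:
[1] T0.load  rd  (counter 2, T0.r 2)
[2] T2.load  rd  (counter 2, T2.r 2)
[3] T0.cas  hit  (counter 3, T0.r 2)
[4] T1.load  rd  (counter 3, T1.r 3)
[5] T2.cas  miss  (counter 3, T2.r 2)
[6] T1.cas  hit  (counter 4, T1.r 3)
[7] T1.load  rd  (counter 4, T1.r 4)
[8] T1.cas  hit  (counter 5, T1.r 4)
[9] T1.load  rd  (counter 5, T1.r 5)
[10] T1.cas  hit  (counter 6, T1.r 5)
[11] T1.load  rd  (counter 6, T1.r 6)
[12] T1.cas  hit  (counter 7, T1.r 6)

B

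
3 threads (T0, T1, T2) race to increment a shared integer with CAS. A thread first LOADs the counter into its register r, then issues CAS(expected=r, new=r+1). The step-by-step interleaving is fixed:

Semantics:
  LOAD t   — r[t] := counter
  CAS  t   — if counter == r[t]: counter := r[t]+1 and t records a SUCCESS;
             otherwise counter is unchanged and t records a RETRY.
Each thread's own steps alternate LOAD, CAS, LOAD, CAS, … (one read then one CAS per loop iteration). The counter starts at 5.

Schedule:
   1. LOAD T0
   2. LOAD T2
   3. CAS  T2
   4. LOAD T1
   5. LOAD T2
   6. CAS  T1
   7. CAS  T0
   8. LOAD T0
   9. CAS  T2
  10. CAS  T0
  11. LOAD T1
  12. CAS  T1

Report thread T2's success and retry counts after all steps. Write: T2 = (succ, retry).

T2 = (1, 1)

step 1: T0 LOAD ⇒ load; ctr=5 reg=5
step 2: T2 LOAD ⇒ load; ctr=5 reg=5
step 3: T2 CAS ⇒ ok; ctr=6 reg=5
step 4: T1 LOAD ⇒ load; ctr=6 reg=6
step 5: T2 LOAD ⇒ load; ctr=6 reg=6
step 6: T1 CAS ⇒ ok; ctr=7 reg=6
step 7: T0 CAS ⇒ retry; ctr=7 reg=5
step 8: T0 LOAD ⇒ load; ctr=7 reg=7
step 9: T2 CAS ⇒ retry; ctr=7 reg=6
step 10: T0 CAS ⇒ ok; ctr=8 reg=7
step 11: T1 LOAD ⇒ load; ctr=8 reg=8
step 12: T1 CAS ⇒ ok; ctr=9 reg=8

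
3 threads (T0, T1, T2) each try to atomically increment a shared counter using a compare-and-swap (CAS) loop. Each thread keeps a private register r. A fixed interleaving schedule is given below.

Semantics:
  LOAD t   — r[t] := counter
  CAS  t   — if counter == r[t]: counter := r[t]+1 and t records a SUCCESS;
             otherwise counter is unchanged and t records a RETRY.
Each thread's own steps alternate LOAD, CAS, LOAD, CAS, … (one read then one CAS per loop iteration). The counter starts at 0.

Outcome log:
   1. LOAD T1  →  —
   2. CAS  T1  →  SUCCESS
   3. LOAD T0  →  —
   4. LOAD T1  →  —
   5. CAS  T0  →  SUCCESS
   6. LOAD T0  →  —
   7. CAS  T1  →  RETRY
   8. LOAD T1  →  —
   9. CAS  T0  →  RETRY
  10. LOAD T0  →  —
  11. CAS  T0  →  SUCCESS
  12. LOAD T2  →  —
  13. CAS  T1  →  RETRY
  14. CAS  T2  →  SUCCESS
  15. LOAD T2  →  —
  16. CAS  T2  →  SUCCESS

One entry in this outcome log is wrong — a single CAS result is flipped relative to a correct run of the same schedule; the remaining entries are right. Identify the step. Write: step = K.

Reference trace:
step 1: T1 LOAD ⇒ load; ctr=0 reg=0
step 2: T1 CAS ⇒ ok; ctr=1 reg=0
step 3: T0 LOAD ⇒ load; ctr=1 reg=1
step 4: T1 LOAD ⇒ load; ctr=1 reg=1
step 5: T0 CAS ⇒ ok; ctr=2 reg=1
step 6: T0 LOAD ⇒ load; ctr=2 reg=2
step 7: T1 CAS ⇒ retry; ctr=2 reg=1
step 8: T1 LOAD ⇒ load; ctr=2 reg=2
step 9: T0 CAS ⇒ ok; ctr=3 reg=2
step 10: T0 LOAD ⇒ load; ctr=3 reg=3
step 11: T0 CAS ⇒ ok; ctr=4 reg=3
step 12: T2 LOAD ⇒ load; ctr=4 reg=4
step 13: T1 CAS ⇒ retry; ctr=4 reg=2
step 14: T2 CAS ⇒ ok; ctr=5 reg=4
step 15: T2 LOAD ⇒ load; ctr=5 reg=5
step 16: T2 CAS ⇒ ok; ctr=6 reg=5
Flip is step 9.

step = 9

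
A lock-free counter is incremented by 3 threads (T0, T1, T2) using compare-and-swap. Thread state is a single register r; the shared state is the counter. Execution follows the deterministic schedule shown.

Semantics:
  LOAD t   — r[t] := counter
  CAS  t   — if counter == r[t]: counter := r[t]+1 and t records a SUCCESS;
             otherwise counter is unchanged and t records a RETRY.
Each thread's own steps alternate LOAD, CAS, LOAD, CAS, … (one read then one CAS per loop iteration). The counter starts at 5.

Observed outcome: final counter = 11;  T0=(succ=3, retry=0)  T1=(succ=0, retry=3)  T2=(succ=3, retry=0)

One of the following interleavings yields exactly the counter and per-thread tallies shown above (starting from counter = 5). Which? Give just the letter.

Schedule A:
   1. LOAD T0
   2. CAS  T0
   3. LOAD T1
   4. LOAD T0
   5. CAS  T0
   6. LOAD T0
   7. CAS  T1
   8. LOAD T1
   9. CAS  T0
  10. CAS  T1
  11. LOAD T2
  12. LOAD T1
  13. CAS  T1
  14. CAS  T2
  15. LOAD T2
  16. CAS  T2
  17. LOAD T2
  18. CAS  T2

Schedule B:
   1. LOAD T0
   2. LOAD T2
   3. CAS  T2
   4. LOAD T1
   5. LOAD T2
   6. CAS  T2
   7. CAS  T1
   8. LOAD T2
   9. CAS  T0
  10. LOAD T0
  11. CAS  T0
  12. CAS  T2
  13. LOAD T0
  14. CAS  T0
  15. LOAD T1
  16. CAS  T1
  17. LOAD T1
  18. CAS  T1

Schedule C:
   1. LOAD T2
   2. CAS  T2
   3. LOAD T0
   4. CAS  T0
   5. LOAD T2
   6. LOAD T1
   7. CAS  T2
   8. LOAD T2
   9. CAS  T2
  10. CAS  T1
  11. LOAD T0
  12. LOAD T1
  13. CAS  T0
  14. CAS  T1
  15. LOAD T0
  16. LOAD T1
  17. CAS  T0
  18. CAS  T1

C

Tracing schedule C:
1. LOAD T2 → mem=5 r[T2]=5 [LOAD]
2. CAS T2 → mem=6 r[T2]=5 [OK]
3. LOAD T0 → mem=6 r[T0]=6 [LOAD]
4. CAS T0 → mem=7 r[T0]=6 [OK]
5. LOAD T2 → mem=7 r[T2]=7 [LOAD]
6. LOAD T1 → mem=7 r[T1]=7 [LOAD]
7. CAS T2 → mem=8 r[T2]=7 [OK]
8. LOAD T2 → mem=8 r[T2]=8 [LOAD]
9. CAS T2 → mem=9 r[T2]=8 [OK]
10. CAS T1 → mem=9 r[T1]=7 [RETRY]
11. LOAD T0 → mem=9 r[T0]=9 [LOAD]
12. LOAD T1 → mem=9 r[T1]=9 [LOAD]
13. CAS T0 → mem=10 r[T0]=9 [OK]
14. CAS T1 → mem=10 r[T1]=9 [RETRY]
15. LOAD T0 → mem=10 r[T0]=10 [LOAD]
16. LOAD T1 → mem=10 r[T1]=10 [LOAD]
17. CAS T0 → mem=11 r[T0]=10 [OK]
18. CAS T1 → mem=11 r[T1]=10 [RETRY]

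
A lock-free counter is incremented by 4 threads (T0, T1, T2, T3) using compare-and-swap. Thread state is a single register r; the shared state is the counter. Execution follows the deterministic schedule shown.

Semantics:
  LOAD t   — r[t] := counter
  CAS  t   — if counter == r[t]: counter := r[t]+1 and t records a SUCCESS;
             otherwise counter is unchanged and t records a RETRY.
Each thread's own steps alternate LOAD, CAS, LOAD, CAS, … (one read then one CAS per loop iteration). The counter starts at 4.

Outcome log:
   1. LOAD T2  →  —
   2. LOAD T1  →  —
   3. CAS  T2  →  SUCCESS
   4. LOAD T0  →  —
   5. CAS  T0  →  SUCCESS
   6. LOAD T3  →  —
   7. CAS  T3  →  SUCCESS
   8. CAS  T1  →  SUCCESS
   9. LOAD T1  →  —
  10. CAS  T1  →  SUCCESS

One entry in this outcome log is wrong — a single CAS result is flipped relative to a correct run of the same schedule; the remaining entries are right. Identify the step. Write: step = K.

Reference trace:
[1] T2.load  rd  (counter 4, T2.r 4)
[2] T1.load  rd  (counter 4, T1.r 4)
[3] T2.cas  hit  (counter 5, T2.r 4)
[4] T0.load  rd  (counter 5, T0.r 5)
[5] T0.cas  hit  (counter 6, T0.r 5)
[6] T3.load  rd  (counter 6, T3.r 6)
[7] T3.cas  hit  (counter 7, T3.r 6)
[8] T1.cas  miss  (counter 7, T1.r 4)
[9] T1.load  rd  (counter 7, T1.r 7)
[10] T1.cas  hit  (counter 8, T1.r 7)
Mismatch at 8.

step = 8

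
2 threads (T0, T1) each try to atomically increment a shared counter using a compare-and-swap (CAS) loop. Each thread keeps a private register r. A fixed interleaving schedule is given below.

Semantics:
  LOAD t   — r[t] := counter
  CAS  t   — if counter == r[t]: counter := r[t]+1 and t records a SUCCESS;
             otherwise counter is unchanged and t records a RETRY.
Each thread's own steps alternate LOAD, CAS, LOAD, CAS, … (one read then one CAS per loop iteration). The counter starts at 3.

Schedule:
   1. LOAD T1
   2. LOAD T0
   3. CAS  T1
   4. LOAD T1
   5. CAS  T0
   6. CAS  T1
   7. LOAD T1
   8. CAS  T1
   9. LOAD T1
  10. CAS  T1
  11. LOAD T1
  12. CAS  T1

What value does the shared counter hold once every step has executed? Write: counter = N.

counter = 8

T1 LOAD — after: cnt=3, r=3 — load
T0 LOAD — after: cnt=3, r=3 — load
T1 CAS — after: cnt=4, r=3 — ok
T1 LOAD — after: cnt=4, r=4 — load
T0 CAS — after: cnt=4, r=3 — retry
T1 CAS — after: cnt=5, r=4 — ok
T1 LOAD — after: cnt=5, r=5 — load
T1 CAS — after: cnt=6, r=5 — ok
T1 LOAD — after: cnt=6, r=6 — load
T1 CAS — after: cnt=7, r=6 — ok
T1 LOAD — after: cnt=7, r=7 — load
T1 CAS — after: cnt=8, r=7 — ok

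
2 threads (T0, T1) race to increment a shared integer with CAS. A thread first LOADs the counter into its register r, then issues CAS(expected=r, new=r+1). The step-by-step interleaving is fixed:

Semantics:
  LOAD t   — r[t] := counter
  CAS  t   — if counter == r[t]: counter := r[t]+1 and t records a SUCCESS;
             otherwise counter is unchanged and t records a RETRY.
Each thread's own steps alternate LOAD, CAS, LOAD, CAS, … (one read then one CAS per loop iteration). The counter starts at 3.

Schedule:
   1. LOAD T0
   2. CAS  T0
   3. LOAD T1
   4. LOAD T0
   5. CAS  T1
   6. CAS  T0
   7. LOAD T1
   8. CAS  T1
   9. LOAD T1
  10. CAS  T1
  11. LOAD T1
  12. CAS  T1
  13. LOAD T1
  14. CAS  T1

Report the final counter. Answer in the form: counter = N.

counter = 9

[1] T0.load  rd  (counter 3, T0.r 3)
[2] T0.cas  hit  (counter 4, T0.r 3)
[3] T1.load  rd  (counter 4, T1.r 4)
[4] T0.load  rd  (counter 4, T0.r 4)
[5] T1.cas  hit  (counter 5, T1.r 4)
[6] T0.cas  miss  (counter 5, T0.r 4)
[7] T1.load  rd  (counter 5, T1.r 5)
[8] T1.cas  hit  (counter 6, T1.r 5)
[9] T1.load  rd  (counter 6, T1.r 6)
[10] T1.cas  hit  (counter 7, T1.r 6)
[11] T1.load  rd  (counter 7, T1.r 7)
[12] T1.cas  hit  (counter 8, T1.r 7)
[13] T1.load  rd  (counter 8, T1.r 8)
[14] T1.cas  hit  (counter 9, T1.r 8)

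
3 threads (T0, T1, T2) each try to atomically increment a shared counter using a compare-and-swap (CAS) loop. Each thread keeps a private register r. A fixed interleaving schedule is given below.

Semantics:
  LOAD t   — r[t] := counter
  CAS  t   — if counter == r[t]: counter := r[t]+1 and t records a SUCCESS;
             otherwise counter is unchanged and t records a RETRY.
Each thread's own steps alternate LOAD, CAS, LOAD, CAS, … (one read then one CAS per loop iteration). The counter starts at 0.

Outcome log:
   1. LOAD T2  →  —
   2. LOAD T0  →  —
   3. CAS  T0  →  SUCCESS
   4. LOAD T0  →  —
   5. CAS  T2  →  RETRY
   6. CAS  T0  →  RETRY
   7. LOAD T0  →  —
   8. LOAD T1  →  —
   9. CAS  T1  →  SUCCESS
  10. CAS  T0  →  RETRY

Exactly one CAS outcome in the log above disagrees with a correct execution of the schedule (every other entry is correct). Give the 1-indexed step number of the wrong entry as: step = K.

Re-executing:
T2 LOAD — after: cnt=0, r=0 — load
T0 LOAD — after: cnt=0, r=0 — load
T0 CAS — after: cnt=1, r=0 — ok
T0 LOAD — after: cnt=1, r=1 — load
T2 CAS — after: cnt=1, r=0 — retry
T0 CAS — after: cnt=2, r=1 — ok
T0 LOAD — after: cnt=2, r=2 — load
T1 LOAD — after: cnt=2, r=2 — load
T1 CAS — after: cnt=3, r=2 — ok
T0 CAS — after: cnt=3, r=2 — retry
Log disagrees first at step 6.

step = 6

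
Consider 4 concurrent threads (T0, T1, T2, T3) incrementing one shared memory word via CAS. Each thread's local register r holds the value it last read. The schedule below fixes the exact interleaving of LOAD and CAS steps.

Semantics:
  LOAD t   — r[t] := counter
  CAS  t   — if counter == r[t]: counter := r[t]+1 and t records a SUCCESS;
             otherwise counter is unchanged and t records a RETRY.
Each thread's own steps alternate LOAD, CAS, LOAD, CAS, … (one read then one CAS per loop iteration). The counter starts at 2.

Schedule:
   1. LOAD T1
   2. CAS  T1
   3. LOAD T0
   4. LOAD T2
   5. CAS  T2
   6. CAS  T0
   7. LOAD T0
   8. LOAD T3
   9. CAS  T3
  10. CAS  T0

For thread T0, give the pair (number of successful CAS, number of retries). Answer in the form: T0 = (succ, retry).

T1 LOAD — after: cnt=2, r=2 — load
T1 CAS — after: cnt=3, r=2 — ok
T0 LOAD — after: cnt=3, r=3 — load
T2 LOAD — after: cnt=3, r=3 — load
T2 CAS — after: cnt=4, r=3 — ok
T0 CAS — after: cnt=4, r=3 — retry
T0 LOAD — after: cnt=4, r=4 — load
T3 LOAD — after: cnt=4, r=4 — load
T3 CAS — after: cnt=5, r=4 — ok
T0 CAS — after: cnt=5, r=4 — retry

T0 = (0, 2)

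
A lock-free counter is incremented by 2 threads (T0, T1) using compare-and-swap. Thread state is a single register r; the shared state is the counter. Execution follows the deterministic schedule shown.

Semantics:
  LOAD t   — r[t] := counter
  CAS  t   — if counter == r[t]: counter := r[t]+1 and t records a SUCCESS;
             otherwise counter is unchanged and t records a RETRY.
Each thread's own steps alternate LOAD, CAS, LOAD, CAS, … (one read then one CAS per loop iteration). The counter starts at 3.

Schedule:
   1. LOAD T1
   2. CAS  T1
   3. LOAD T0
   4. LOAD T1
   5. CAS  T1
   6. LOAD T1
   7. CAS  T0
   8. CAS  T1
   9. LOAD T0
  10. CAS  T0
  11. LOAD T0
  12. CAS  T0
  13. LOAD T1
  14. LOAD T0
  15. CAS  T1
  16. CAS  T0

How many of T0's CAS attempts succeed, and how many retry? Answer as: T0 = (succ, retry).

T0 = (2, 2)

1. LOAD T1 → mem=3 r[T1]=3 [LOAD]
2. CAS T1 → mem=4 r[T1]=3 [OK]
3. LOAD T0 → mem=4 r[T0]=4 [LOAD]
4. LOAD T1 → mem=4 r[T1]=4 [LOAD]
5. CAS T1 → mem=5 r[T1]=4 [OK]
6. LOAD T1 → mem=5 r[T1]=5 [LOAD]
7. CAS T0 → mem=5 r[T0]=4 [RETRY]
8. CAS T1 → mem=6 r[T1]=5 [OK]
9. LOAD T0 → mem=6 r[T0]=6 [LOAD]
10. CAS T0 → mem=7 r[T0]=6 [OK]
11. LOAD T0 → mem=7 r[T0]=7 [LOAD]
12. CAS T0 → mem=8 r[T0]=7 [OK]
13. LOAD T1 → mem=8 r[T1]=8 [LOAD]
14. LOAD T0 → mem=8 r[T0]=8 [LOAD]
15. CAS T1 → mem=9 r[T1]=8 [OK]
16. CAS T0 → mem=9 r[T0]=8 [RETRY]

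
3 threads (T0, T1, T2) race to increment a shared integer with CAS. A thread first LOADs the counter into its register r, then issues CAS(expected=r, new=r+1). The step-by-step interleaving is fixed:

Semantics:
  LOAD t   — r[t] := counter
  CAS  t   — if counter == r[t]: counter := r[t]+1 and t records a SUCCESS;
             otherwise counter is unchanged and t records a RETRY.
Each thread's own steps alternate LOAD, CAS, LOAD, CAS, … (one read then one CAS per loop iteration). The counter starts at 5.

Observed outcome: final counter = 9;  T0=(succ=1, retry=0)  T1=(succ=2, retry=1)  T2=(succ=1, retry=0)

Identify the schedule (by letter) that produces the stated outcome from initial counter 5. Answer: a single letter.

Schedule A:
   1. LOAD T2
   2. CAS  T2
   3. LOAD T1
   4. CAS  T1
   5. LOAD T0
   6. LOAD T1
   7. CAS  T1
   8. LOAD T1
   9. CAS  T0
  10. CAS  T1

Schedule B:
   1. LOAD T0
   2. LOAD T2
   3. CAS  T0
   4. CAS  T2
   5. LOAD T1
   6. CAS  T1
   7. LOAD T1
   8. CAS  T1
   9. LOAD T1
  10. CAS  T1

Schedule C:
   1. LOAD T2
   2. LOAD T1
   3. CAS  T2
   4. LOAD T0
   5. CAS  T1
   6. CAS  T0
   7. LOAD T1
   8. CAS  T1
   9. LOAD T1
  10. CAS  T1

Run C:
#1 T2 reads 5
#2 T1 reads 5
#3 T2 CAS(5→6) writes; counter now 6
#4 T0 reads 6
#5 T1 CAS(5→6) fails; counter now 6
#6 T0 CAS(6→7) writes; counter now 7
#7 T1 reads 7
#8 T1 CAS(7→8) writes; counter now 8
#9 T1 reads 8
#10 T1 CAS(8→9) writes; counter now 9

C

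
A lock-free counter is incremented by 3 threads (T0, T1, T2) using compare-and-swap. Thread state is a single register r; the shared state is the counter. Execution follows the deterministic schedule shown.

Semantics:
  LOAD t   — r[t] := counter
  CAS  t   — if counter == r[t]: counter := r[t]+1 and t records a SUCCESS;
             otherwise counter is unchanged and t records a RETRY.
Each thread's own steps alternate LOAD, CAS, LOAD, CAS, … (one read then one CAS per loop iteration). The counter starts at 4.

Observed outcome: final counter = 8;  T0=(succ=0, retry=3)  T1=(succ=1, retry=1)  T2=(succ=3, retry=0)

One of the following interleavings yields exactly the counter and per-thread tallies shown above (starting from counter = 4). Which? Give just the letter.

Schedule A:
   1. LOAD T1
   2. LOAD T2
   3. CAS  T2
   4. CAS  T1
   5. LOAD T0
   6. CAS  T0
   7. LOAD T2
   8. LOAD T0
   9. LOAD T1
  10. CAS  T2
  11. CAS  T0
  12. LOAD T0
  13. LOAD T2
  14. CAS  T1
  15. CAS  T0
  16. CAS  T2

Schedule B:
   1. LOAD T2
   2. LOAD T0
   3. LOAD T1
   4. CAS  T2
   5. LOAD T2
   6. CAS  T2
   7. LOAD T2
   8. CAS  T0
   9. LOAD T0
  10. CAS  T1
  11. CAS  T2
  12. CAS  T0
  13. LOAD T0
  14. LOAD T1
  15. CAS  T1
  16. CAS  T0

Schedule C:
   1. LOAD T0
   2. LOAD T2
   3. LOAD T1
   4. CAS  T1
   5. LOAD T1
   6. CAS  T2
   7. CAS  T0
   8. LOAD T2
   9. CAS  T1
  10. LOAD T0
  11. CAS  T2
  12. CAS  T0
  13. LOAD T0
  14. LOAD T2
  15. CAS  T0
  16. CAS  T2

Simulating candidate B:
   1) LOAD T2:  M=4  r_T2=4
   2) LOAD T0:  M=4  r_T0=4
   3) LOAD T1:  M=4  r_T1=4
   4) CAS  T2:  M=5  r_T2=4 ✓
   5) LOAD T2:  M=5  r_T2=5
   6) CAS  T2:  M=6  r_T2=5 ✓
   7) LOAD T2:  M=6  r_T2=6
   8) CAS  T0:  M=6  r_T0=4 ✗
   9) LOAD T0:  M=6  r_T0=6
  10) CAS  T1:  M=6  r_T1=4 ✗
  11) CAS  T2:  M=7  r_T2=6 ✓
  12) CAS  T0:  M=7  r_T0=6 ✗
  13) LOAD T0:  M=7  r_T0=7
  14) LOAD T1:  M=7  r_T1=7
  15) CAS  T1:  M=8  r_T1=7 ✓
  16) CAS  T0:  M=8  r_T0=7 ✗

B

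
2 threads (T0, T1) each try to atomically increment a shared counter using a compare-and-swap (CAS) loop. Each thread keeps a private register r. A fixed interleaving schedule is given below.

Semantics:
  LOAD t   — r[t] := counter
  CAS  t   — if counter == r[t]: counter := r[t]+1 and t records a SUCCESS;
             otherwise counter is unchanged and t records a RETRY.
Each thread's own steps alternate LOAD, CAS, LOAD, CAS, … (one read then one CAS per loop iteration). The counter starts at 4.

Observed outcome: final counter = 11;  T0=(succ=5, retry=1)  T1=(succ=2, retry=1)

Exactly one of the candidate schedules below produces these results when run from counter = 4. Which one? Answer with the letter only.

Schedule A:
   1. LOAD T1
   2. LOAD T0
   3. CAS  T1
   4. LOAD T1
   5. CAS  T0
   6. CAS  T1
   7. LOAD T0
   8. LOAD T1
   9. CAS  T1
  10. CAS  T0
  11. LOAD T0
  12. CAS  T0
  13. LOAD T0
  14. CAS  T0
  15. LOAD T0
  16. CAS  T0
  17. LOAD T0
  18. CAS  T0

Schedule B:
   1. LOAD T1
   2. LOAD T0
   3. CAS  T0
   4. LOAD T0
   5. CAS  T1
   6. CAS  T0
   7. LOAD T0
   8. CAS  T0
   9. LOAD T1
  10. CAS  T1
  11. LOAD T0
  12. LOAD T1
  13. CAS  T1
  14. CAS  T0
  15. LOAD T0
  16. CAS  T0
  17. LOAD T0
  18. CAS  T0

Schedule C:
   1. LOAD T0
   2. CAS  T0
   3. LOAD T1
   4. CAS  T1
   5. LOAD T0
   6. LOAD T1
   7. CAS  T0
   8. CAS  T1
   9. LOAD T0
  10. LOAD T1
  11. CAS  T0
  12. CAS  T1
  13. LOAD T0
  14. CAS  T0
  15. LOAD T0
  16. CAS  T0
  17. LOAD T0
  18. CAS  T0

B

Tracing schedule B:
[1] T1.load  rd  (counter 4, T1.r 4)
[2] T0.load  rd  (counter 4, T0.r 4)
[3] T0.cas  hit  (counter 5, T0.r 4)
[4] T0.load  rd  (counter 5, T0.r 5)
[5] T1.cas  miss  (counter 5, T1.r 4)
[6] T0.cas  hit  (counter 6, T0.r 5)
[7] T0.load  rd  (counter 6, T0.r 6)
[8] T0.cas  hit  (counter 7, T0.r 6)
[9] T1.load  rd  (counter 7, T1.r 7)
[10] T1.cas  hit  (counter 8, T1.r 7)
[11] T0.load  rd  (counter 8, T0.r 8)
[12] T1.load  rd  (counter 8, T1.r 8)
[13] T1.cas  hit  (counter 9, T1.r 8)
[14] T0.cas  miss  (counter 9, T0.r 8)
[15] T0.load  rd  (counter 9, T0.r 9)
[16] T0.cas  hit  (counter 10, T0.r 9)
[17] T0.load  rd  (counter 10, T0.r 10)
[18] T0.cas  hit  (counter 11, T0.r 10)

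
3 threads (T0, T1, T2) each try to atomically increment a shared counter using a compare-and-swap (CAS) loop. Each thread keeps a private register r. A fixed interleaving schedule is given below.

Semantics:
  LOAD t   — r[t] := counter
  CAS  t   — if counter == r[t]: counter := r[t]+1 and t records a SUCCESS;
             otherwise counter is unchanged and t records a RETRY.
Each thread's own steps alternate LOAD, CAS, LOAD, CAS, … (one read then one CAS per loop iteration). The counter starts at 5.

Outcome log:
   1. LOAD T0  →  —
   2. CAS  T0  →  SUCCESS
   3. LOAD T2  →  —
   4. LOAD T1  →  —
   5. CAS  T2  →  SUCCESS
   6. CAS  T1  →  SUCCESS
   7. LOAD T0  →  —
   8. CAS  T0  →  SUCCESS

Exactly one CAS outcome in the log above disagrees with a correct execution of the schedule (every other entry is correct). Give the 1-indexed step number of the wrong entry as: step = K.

step = 6

Re-executing:
   1) LOAD T0:  M=5  r_T0=5
   2) CAS  T0:  M=6  r_T0=5 ✓
   3) LOAD T2:  M=6  r_T2=6
   4) LOAD T1:  M=6  r_T1=6
   5) CAS  T2:  M=7  r_T2=6 ✓
   6) CAS  T1:  M=7  r_T1=6 ✗
   7) LOAD T0:  M=7  r_T0=7
   8) CAS  T0:  M=8  r_T0=7 ✓
Flip is step 6.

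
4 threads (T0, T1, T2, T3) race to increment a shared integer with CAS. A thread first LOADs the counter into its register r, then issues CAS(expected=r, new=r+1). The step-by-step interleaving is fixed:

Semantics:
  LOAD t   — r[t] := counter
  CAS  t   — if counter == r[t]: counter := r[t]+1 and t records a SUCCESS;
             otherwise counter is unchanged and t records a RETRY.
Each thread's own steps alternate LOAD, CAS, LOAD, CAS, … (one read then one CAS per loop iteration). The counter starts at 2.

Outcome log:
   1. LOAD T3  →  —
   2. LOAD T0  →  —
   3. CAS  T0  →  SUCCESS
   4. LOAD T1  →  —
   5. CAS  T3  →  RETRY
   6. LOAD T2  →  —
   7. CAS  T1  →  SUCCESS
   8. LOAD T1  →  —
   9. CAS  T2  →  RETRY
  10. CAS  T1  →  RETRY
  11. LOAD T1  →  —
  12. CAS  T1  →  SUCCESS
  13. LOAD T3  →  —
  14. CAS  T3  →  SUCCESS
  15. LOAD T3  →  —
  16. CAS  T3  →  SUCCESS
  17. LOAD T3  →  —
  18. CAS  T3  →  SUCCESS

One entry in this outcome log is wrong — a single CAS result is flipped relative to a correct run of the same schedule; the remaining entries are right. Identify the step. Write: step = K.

Correct run:
#1 T3 reads 2
#2 T0 reads 2
#3 T0 CAS(2→3) writes; counter now 3
#4 T1 reads 3
#5 T3 CAS(2→3) fails; counter now 3
#6 T2 reads 3
#7 T1 CAS(3→4) writes; counter now 4
#8 T1 reads 4
#9 T2 CAS(3→4) fails; counter now 4
#10 T1 CAS(4→5) writes; counter now 5
#11 T1 reads 5
#12 T1 CAS(5→6) writes; counter now 6
#13 T3 reads 6
#14 T3 CAS(6→7) writes; counter now 7
#15 T3 reads 7
#16 T3 CAS(7→8) writes; counter now 8
#17 T3 reads 8
#18 T3 CAS(8→9) writes; counter now 9
Mismatch at 10.

step = 10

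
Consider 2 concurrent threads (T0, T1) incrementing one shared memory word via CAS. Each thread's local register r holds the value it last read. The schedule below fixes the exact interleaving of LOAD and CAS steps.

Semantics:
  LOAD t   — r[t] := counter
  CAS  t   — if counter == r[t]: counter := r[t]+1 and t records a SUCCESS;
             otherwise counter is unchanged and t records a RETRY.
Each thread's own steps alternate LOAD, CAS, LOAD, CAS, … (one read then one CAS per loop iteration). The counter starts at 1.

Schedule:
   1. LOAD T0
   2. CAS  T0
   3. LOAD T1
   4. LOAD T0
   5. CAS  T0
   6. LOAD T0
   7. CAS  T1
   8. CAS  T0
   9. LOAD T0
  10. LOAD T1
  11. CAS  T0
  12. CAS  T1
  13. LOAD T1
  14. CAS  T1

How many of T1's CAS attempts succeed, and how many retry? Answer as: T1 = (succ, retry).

T1 = (1, 2)

1. LOAD T0 → mem=1 r[T0]=1 [LOAD]
2. CAS T0 → mem=2 r[T0]=1 [OK]
3. LOAD T1 → mem=2 r[T1]=2 [LOAD]
4. LOAD T0 → mem=2 r[T0]=2 [LOAD]
5. CAS T0 → mem=3 r[T0]=2 [OK]
6. LOAD T0 → mem=3 r[T0]=3 [LOAD]
7. CAS T1 → mem=3 r[T1]=2 [RETRY]
8. CAS T0 → mem=4 r[T0]=3 [OK]
9. LOAD T0 → mem=4 r[T0]=4 [LOAD]
10. LOAD T1 → mem=4 r[T1]=4 [LOAD]
11. CAS T0 → mem=5 r[T0]=4 [OK]
12. CAS T1 → mem=5 r[T1]=4 [RETRY]
13. LOAD T1 → mem=5 r[T1]=5 [LOAD]
14. CAS T1 → mem=6 r[T1]=5 [OK]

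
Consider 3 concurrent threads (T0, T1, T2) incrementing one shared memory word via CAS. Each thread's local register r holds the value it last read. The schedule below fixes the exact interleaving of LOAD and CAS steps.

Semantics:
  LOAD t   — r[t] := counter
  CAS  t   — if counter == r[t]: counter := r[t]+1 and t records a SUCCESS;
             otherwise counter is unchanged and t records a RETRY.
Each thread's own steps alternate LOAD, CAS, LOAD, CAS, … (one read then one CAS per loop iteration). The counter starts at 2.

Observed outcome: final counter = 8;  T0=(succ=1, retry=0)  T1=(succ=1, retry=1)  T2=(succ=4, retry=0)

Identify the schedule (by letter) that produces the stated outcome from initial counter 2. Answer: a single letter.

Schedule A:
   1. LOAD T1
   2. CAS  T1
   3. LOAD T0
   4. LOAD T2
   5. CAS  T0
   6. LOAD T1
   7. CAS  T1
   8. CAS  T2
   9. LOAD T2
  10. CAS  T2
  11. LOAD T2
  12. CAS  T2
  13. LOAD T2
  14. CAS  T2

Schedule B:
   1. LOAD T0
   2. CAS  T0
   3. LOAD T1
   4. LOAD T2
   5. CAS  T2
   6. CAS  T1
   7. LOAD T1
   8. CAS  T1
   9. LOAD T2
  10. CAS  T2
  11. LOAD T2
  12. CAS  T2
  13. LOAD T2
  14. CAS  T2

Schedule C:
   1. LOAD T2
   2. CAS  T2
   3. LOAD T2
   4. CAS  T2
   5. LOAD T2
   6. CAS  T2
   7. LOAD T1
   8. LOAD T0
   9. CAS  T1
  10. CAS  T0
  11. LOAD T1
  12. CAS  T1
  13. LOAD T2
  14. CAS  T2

Run B:
T0 LOAD — after: cnt=2, r=2 — load
T0 CAS — after: cnt=3, r=2 — ok
T1 LOAD — after: cnt=3, r=3 — load
T2 LOAD — after: cnt=3, r=3 — load
T2 CAS — after: cnt=4, r=3 — ok
T1 CAS — after: cnt=4, r=3 — retry
T1 LOAD — after: cnt=4, r=4 — load
T1 CAS — after: cnt=5, r=4 — ok
T2 LOAD — after: cnt=5, r=5 — load
T2 CAS — after: cnt=6, r=5 — ok
T2 LOAD — after: cnt=6, r=6 — load
T2 CAS — after: cnt=7, r=6 — ok
T2 LOAD — after: cnt=7, r=7 — load
T2 CAS — after: cnt=8, r=7 — ok

B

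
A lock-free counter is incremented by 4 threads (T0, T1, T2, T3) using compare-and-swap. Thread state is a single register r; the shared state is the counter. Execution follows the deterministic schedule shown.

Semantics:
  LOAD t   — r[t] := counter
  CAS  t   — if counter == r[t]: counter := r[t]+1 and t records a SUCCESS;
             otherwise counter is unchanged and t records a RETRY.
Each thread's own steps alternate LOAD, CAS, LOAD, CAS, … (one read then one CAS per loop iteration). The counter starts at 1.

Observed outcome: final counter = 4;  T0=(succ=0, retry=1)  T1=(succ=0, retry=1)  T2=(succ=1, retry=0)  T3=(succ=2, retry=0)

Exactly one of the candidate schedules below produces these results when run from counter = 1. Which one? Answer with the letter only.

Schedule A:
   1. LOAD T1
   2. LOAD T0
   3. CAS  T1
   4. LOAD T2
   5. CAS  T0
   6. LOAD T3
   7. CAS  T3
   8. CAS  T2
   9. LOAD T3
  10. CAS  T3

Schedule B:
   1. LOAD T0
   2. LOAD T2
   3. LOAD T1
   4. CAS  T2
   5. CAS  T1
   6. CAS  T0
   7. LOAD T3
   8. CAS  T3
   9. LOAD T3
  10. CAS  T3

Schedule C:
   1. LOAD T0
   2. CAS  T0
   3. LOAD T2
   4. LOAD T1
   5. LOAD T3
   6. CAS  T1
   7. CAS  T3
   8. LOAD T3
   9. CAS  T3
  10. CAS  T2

B

Tracing schedule B:
   1) LOAD T0:  M=1  r_T0=1
   2) LOAD T2:  M=1  r_T2=1
   3) LOAD T1:  M=1  r_T1=1
   4) CAS  T2:  M=2  r_T2=1 ✓
   5) CAS  T1:  M=2  r_T1=1 ✗
   6) CAS  T0:  M=2  r_T0=1 ✗
   7) LOAD T3:  M=2  r_T3=2
   8) CAS  T3:  M=3  r_T3=2 ✓
   9) LOAD T3:  M=3  r_T3=3
  10) CAS  T3:  M=4  r_T3=3 ✓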